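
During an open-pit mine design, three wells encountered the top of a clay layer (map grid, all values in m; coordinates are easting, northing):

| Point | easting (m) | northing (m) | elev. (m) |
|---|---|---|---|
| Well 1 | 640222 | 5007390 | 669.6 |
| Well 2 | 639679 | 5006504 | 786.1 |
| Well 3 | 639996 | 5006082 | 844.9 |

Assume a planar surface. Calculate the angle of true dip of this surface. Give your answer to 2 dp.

Let the plane be z = a·easting + b·northing + c.
Well 2−Well 1: −543a − 886b = 116.5;  Well 3−Well 1: −226a − 1308b = 175.3.
Solving gives a = 0.00575, b = −0.13502.
Gradient magnitude |∇z| = √(a² + b²) = √(0.00003 + 0.01823) = 0.13514.
True dip = arctan(0.13514) = 7.70°, dipping toward N (azimuth ≈ 358°).

7.70°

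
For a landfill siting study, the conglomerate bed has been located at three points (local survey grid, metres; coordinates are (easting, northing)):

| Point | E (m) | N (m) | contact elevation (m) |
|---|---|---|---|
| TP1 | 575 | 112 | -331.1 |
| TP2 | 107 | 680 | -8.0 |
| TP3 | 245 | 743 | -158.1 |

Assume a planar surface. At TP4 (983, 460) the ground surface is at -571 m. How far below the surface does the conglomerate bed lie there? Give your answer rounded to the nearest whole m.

242 m

Let the plane be z = a·E + b·N + c.
TP2−TP1: −468a + 568b = 323.1;  TP3−TP1: −330a + 631b = 173.
Solving gives a = −0.97909, b = −0.23787.
Then c = -331.1 − a·575 − b·112 = 258.52.
At (983, 460): z_contact = −962.4 − 109.4 + 258.52 = -813.3 m.
Depth below ground = -571 − (-813.3) = 242 m.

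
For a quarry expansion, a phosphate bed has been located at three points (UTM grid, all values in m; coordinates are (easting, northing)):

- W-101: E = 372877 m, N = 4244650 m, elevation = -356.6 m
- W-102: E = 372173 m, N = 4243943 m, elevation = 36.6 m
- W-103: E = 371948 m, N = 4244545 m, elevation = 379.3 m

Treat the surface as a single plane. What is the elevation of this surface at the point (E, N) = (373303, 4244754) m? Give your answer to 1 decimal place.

-679.4 m

Two edge vectors: W-101→W-102 = (-704, -707, 393.2), W-101→W-103 = (-929, -105, 735.9).
Normal n = (W-101→W-102) × (W-101→W-103) = (-478995.3, 152790.8, -582883).
So ∂z/∂E = −n_x/n_z = −0.821769206 and ∂z/∂N = −n_y/n_z = 0.262129450.
Intercept c from W-101: -356.6 + 306418.84 − 1112647.77 = −806585.53.
At (373303, 4244754): z = −306768.9 + 1112675.0 − 806585.53 = -679.4 m.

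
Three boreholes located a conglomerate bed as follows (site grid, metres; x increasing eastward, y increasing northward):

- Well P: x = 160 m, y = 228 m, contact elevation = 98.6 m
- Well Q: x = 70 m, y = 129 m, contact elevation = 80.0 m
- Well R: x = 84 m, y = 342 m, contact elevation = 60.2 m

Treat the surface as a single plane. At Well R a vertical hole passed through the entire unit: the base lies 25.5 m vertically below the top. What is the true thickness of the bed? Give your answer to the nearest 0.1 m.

Let the plane be z = a·x + b·y + c.
Well Q−Well P: −90a − 99b = −18.6;  Well R−Well P: −76a + 114b = −38.4.
Solving gives a = 0.33300, b = −0.11484.
|∇z| = √(a²+b²) = 0.35224, so dip δ = arctan(0.35224) = 19.40°.
True thickness = vertical thickness × cos δ = 25.5 × cos 19.40° = 24.1 m.

24.1 m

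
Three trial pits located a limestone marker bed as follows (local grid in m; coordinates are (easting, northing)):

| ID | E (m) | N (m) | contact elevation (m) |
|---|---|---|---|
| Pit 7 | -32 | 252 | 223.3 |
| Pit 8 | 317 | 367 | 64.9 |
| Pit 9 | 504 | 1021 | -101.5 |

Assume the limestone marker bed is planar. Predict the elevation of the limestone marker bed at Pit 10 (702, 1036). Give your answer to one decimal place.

Let the plane be z = a·E + b·N + c.
Pit 8−Pit 7: 349a + 115b = −158.4;  Pit 9−Pit 7: 536a + 769b = −324.8.
Solving gives a = −0.408519, b = −0.137625.
Then c = 223.3 − a·-32 − b·252 = 244.91.
At (702, 1036): z = −286.8 − 142.6 + 244.91 = -184.5 m.

-184.5 m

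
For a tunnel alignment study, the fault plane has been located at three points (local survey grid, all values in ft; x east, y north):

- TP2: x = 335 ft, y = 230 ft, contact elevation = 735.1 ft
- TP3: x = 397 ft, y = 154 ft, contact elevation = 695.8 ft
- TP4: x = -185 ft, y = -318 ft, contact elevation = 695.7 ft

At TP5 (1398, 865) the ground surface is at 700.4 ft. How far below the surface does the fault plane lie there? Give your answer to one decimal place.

35.8 ft

Two edge vectors: TP2→TP3 = (62, -76, -39.3), TP2→TP4 = (-520, -548, -39.4).
Normal n = (TP2→TP3) × (TP2→TP4) = (-18542, 22878.8, -73496).
So ∂z/∂x = −n_x/n_z = −0.252286 and ∂z/∂y = −n_y/n_z = 0.311293.
Intercept c from TP2: 735.1 + 84.52 − 71.60 = 748.02.
At (1398, 865): z_contact = −352.70 + 269.27 + 748.02 = 664.59 ft.
Depth below ground = 700.4 − 664.59 = 35.8 ft.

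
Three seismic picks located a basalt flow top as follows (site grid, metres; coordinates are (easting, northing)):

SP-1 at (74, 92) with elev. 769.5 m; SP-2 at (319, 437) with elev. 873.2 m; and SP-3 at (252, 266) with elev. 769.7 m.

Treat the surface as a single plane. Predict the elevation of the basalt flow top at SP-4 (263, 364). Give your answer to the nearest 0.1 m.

Two edge vectors: SP-1→SP-2 = (245, 345, 103.7), SP-1→SP-3 = (178, 174, 0.2).
Normal n = (SP-1→SP-2) × (SP-1→SP-3) = (-17974.8, 18409.6, -18780).
So ∂z/∂E = −n_x/n_z = −0.95712 and ∂z/∂N = −n_y/n_z = 0.98028.
Intercept c from SP-1: 769.5 + 70.83 − 90.19 = 750.14.
At (263, 364): z = −251.7 + 356.8 + 750.14 = 855.2 m.

855.2 m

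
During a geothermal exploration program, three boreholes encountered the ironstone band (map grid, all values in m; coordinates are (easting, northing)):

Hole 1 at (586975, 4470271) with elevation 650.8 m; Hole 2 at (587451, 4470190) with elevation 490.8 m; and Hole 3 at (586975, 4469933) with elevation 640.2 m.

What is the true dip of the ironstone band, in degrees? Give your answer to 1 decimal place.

Let the plane be z = a·E + b·N + c.
Hole 2−Hole 1: 476a − 81b = −160;  Hole 3−Hole 1: 0a − 338b = −10.6.
Solving gives a = −0.33080, b = 0.03136.
Gradient magnitude |∇z| = √(a² + b²) = √(0.10943 + 0.00098) = 0.33228.
True dip = arctan(0.33228) = 18.4°, dipping toward E (azimuth ≈ 095°).

18.4°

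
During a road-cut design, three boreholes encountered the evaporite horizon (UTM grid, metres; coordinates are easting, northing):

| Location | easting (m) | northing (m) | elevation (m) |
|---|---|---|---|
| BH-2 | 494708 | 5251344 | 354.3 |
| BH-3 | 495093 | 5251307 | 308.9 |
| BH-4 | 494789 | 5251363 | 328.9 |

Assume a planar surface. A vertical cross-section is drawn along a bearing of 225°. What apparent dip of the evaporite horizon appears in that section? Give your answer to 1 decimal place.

Let the plane be z = a·easting + b·northing + c.
BH-3−BH-2: 385a − 37b = −45.4;  BH-4−BH-2: 81a + 19b = −25.4.
Solving gives a = −0.17479, b = −0.59170.
Unit vector along 225° is (sin 225°, cos 225°) = (-0.7071, -0.7071).
Slope in that direction = a·(-0.7071) + b·(-0.7071) = 0.54199.
Apparent dip = arctan|0.54199| = 28.5° (true dip is 31.7°, so apparent ≤ true as expected).

28.5°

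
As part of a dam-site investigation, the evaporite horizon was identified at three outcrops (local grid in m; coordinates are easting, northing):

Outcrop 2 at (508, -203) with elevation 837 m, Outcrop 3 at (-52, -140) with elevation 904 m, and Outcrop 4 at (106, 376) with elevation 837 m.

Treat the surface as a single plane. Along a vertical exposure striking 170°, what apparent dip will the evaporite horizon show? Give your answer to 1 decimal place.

Let the plane be z = a·easting + b·northing + c.
Outcrop 3−Outcrop 2: −560a + 63b = 67;  Outcrop 4−Outcrop 2: −402a + 579b = 0.
Solving gives a = −0.12978, b = −0.09011.
Unit vector along 170° is (sin 170°, cos 170°) = (0.1736, -0.9848).
Slope in that direction = a·(0.1736) + b·(-0.9848) = 0.06620.
Apparent dip = arctan|0.06620| = 3.8° (true dip is 9.0°, so apparent ≤ true as expected).

3.8°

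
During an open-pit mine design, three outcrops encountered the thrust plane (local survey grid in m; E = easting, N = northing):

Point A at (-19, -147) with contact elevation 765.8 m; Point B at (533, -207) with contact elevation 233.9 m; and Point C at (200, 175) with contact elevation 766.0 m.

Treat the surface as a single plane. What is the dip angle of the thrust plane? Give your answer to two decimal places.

Two edge vectors: Point A→Point B = (552, -60, -531.9), Point A→Point C = (219, 322, 0.2).
Normal n = (Point A→Point B) × (Point A→Point C) = (171259.8, -116596.5, 190884).
So ∂z/∂E = −n_x/n_z = −0.89719 and ∂z/∂N = −n_y/n_z = 0.61082.
Gradient magnitude |∇z| = √(a² + b²) = √(0.80496 + 0.37311) = 1.08539.
True dip = arctan(1.08539) = 47.34°, dipping toward SE (azimuth ≈ 124°).

47.34°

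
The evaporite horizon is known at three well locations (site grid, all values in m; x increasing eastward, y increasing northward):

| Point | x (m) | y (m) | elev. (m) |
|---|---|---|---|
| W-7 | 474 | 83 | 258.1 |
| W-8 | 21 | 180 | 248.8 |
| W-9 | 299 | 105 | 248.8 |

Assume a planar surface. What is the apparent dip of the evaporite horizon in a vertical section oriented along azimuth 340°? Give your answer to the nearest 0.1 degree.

17.4°

Two edge vectors: W-7→W-8 = (-453, 97, -9.3), W-7→W-9 = (-175, 22, -9.3).
Normal n = (W-7→W-8) × (W-7→W-9) = (-697.5, -2585.4, 7009).
So ∂z/∂x = −n_x/n_z = 0.09951 and ∂z/∂y = −n_y/n_z = 0.36887.
Unit vector along 340° is (sin 340°, cos 340°) = (-0.3420, 0.9397).
Slope in that direction = a·(-0.3420) + b·(0.9397) = 0.31259.
Apparent dip = arctan|0.31259| = 17.4° (true dip is 20.9°, so apparent ≤ true as expected).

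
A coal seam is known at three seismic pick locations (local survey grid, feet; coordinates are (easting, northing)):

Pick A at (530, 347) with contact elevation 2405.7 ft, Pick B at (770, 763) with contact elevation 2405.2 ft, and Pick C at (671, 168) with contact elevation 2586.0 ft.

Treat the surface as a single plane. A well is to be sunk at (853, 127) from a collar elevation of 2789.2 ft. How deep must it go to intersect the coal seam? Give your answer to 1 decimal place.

51.5 ft

Let the plane be z = a·E + b·N + c.
Pick B−Pick A: 240a + 416b = −0.5;  Pick C−Pick A: 141a − 179b = 180.3.
Solving gives a = 0.73724, b = −0.42653.
Then c = 2405.7 − a·530 − b·347 = 2162.97.
At (853, 127): z_contact = 628.87 − 54.17 + 2162.97 = 2737.67 ft.
Depth below ground = 2789.2 − 2737.67 = 51.5 ft.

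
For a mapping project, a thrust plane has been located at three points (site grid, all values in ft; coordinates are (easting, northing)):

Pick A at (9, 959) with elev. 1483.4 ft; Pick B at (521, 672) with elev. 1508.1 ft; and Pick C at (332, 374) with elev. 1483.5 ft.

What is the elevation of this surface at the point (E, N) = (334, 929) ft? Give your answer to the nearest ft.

Two edge vectors: Pick A→Pick B = (512, -287, 24.7), Pick A→Pick C = (323, -585, 0.1).
Normal n = (Pick A→Pick B) × (Pick A→Pick C) = (14420.8, 7926.9, -206819).
So ∂z/∂E = −n_x/n_z = 0.06973 and ∂z/∂N = −n_y/n_z = 0.03833.
Intercept c from Pick A: 1483.4 − 0.63 − 36.76 = 1446.02.
At (334, 929): z = 23.3 + 35.6 + 1446.02 = 1504.9 ft.

1505 ft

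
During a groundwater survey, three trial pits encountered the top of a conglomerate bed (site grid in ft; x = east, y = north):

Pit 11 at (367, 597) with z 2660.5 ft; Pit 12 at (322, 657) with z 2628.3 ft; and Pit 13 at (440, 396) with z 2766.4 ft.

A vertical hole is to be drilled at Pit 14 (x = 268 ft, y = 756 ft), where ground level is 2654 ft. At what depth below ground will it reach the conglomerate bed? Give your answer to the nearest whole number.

78 ft

Let the plane be z = a·x + b·y + c.
Pit 12−Pit 11: −45a + 60b = −32.2;  Pit 13−Pit 11: 73a − 201b = 105.9.
Solving gives a = 0.02534, b = −0.51766.
Then c = 2660.5 − a·367 − b·597 = 2960.25.
At (268, 756): z_contact = 6.8 − 391.4 + 2960.25 = 2575.7 ft.
Depth below ground = 2654 − 2575.7 = 78 ft.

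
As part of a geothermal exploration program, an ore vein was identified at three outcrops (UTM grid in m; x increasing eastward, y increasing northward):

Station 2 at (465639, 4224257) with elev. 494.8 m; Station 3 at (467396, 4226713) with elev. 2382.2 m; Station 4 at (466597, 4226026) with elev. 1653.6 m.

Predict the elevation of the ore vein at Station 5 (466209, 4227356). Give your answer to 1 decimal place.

1801.7 m

Let the plane be z = a·x + b·y + c.
Station 3−Station 2: 1757a + 2456b = 1887.4;  Station 4−Station 2: 958a + 1769b = 1158.8.
Solving gives a = 0.652466023, b = 0.301717100.
Then c = 494.8 − a·465639 − b·4224257 = −1577849.40.
At (466209, 4227356): z = 304185.5 + 1275465.6 − 1577849.40 = 1801.7 m.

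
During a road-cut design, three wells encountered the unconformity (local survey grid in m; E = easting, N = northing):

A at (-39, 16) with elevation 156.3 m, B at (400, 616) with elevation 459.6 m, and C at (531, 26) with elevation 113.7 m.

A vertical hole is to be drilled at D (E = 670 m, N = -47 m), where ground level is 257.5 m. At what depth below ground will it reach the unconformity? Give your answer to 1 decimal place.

197.0 m

Two edge vectors: A→B = (439, 600, 303.3), A→C = (570, 10, -42.6).
Normal n = (A→B) × (A→C) = (-28593, 191582.4, -337610).
So ∂z/∂E = −n_x/n_z = −0.08469 and ∂z/∂N = −n_y/n_z = 0.56747.
Intercept c from A: 156.3 − 3.30 − 9.08 = 143.92.
At (670, -47): z_contact = −56.74 − 26.67 + 143.92 = 60.50 m.
Depth below ground = 257.5 − 60.50 = 197.0 m.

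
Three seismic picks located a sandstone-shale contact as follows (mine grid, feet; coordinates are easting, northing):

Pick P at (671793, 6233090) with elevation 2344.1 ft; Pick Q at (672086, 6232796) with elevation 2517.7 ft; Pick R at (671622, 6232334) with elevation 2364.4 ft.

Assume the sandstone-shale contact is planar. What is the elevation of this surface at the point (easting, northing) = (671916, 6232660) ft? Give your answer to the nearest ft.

2457 ft

Two edge vectors: Pick P→Pick Q = (293, -294, 173.6), Pick P→Pick R = (-171, -756, 20.3).
Normal n = (Pick P→Pick Q) × (Pick P→Pick R) = (125273.4, -35633.5, -271782).
So ∂z/∂easting = −n_x/n_z = 0.46093340 and ∂z/∂northing = −n_y/n_z = −0.13111060.
Intercept c from Pick P: 2344.1 − 309651.83 + 817224.14 = 509916.42.
At (671916, 6232660): z = 309708.5 − 817167.8 + 509916.42 = 2457.2 ft.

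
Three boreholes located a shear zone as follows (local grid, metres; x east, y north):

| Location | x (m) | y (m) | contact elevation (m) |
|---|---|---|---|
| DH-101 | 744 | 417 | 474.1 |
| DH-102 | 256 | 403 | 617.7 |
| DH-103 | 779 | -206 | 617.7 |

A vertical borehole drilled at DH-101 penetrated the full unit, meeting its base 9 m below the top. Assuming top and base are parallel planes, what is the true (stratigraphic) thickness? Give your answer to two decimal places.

Two edge vectors: DH-101→DH-102 = (-488, -14, 143.6), DH-101→DH-103 = (35, -623, 143.6).
Normal n = (DH-101→DH-102) × (DH-101→DH-103) = (87452.4, 75102.8, 304514).
So ∂z/∂x = −n_x/n_z = −0.28719 and ∂z/∂y = −n_y/n_z = −0.24663.
|∇z| = √(a²+b²) = 0.37855, so dip δ = arctan(0.37855) = 20.73°.
True thickness = vertical thickness × cos δ = 9 × cos 20.73° = 8.42 m.

8.42 m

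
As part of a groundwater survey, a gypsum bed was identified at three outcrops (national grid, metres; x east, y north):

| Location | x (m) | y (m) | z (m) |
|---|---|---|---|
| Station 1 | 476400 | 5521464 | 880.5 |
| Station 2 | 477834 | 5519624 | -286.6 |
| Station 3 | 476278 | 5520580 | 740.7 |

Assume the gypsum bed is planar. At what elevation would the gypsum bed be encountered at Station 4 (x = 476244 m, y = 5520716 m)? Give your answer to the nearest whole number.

Let the plane be z = a·x + b·y + c.
Station 2−Station 1: 1434a − 1840b = −1167.1;  Station 3−Station 1: −122a − 884b = −139.8.
Solving gives a = −0.51904411, b = 0.22977758.
Then c = 880.5 − a·476400 − b·5521464 = −1020555.53.
At (476244, 5520716): z = −247191.6 + 1268536.8 − 1020555.53 = 789.6 m.

790 m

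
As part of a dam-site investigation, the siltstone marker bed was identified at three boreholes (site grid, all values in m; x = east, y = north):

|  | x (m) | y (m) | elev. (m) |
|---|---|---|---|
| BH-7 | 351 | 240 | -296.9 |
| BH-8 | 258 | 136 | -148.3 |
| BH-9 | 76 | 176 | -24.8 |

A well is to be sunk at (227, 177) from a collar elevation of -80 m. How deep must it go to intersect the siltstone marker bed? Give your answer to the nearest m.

71 m

Two edge vectors: BH-7→BH-8 = (-93, -104, 148.6), BH-7→BH-9 = (-275, -64, 272.1).
Normal n = (BH-7→BH-8) × (BH-7→BH-9) = (-18788, -15559.7, -22648).
So ∂z/∂x = −n_x/n_z = −0.82957 and ∂z/∂y = −n_y/n_z = −0.68702.
Intercept c from BH-7: -296.9 + 291.18 + 164.89 = 159.16.
At (227, 177): z_contact = −188.3 − 121.6 + 159.16 = -150.8 m.
Depth below ground = -80 − (-150.8) = 71 m.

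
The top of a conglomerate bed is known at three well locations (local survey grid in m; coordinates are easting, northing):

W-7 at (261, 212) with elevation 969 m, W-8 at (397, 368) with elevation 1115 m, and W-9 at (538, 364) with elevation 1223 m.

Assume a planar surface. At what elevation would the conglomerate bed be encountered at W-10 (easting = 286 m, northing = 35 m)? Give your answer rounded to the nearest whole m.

Let the plane be z = a·easting + b·northing + c.
W-8−W-7: 136a + 156b = 146;  W-9−W-7: 277a + 152b = 254.
Solving gives a = 0.77338, b = 0.26167.
Then c = 969 − a·261 − b·212 = 711.67.
At (286, 35): z = 221.2 + 9.2 + 711.67 = 942.0 m.

942 m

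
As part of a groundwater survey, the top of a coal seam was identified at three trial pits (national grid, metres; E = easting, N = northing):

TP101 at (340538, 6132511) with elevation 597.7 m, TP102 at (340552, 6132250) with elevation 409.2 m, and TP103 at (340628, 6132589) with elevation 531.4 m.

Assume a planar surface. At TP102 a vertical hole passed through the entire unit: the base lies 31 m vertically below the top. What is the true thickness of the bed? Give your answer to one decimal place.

Two edge vectors: TP101→TP102 = (14, -261, -188.5), TP101→TP103 = (90, 78, -66.3).
Normal n = (TP101→TP102) × (TP101→TP103) = (32007.3, -16036.8, 24582).
So ∂z/∂E = −n_x/n_z = −1.30206 and ∂z/∂N = −n_y/n_z = 0.65238.
|∇z| = √(a²+b²) = 1.45635, so dip δ = arctan(1.45635) = 55.52°.
True thickness = vertical thickness × cos δ = 31 × cos 55.52° = 17.5 m.

17.5 m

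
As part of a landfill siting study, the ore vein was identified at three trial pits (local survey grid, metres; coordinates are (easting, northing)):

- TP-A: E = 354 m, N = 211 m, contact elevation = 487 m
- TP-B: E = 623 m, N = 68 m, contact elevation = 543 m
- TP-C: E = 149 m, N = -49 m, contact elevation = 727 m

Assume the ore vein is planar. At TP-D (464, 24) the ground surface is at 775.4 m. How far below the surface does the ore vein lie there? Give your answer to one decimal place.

167.0 m

Let the plane be z = a·E + b·N + c.
TP-B−TP-A: 269a − 143b = 56;  TP-C−TP-A: −205a − 260b = 240.
Solving gives a = −0.19908, b = −0.76611.
Then c = 487 − a·354 − b·211 = 719.12.
At (464, 24): z_contact = −92.37 − 18.39 + 719.12 = 608.36 m.
Depth below ground = 775.4 − 608.36 = 167.0 m.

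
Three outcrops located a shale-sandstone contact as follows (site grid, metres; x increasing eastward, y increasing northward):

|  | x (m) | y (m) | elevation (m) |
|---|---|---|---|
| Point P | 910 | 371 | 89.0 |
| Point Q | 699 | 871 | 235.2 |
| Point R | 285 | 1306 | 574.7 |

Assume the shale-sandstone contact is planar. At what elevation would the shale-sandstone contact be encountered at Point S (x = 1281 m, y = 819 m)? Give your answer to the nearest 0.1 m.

-296.0 m

Two edge vectors: Point P→Point Q = (-211, 500, 146.2), Point P→Point R = (-625, 935, 485.7).
Normal n = (Point P→Point Q) × (Point P→Point R) = (106153, 11107.7, 115215).
So ∂z/∂x = −n_x/n_z = −0.921347 and ∂z/∂y = −n_y/n_z = −0.096408.
Intercept c from Point P: 89 + 838.43 + 35.77 = 963.19.
At (1281, 819): z = −1180.2 − 79.0 + 963.19 = -296.0 m.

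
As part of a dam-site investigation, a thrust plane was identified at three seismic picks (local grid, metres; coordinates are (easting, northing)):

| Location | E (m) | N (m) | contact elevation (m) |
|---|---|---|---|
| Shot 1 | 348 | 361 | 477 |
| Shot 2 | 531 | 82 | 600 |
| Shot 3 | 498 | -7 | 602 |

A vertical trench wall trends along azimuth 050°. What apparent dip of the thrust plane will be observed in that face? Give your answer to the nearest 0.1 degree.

11.3°

Let the plane be z = a·E + b·N + c.
Shot 2−Shot 1: 183a − 279b = 123;  Shot 3−Shot 1: 150a − 368b = 125.
Solving gives a = 0.40751, b = −0.17357.
Unit vector along 050° is (sin 50°, cos 50°) = (0.7660, 0.6428).
Slope in that direction = a·(0.7660) + b·(0.6428) = 0.20060.
Apparent dip = arctan|0.20060| = 11.3° (true dip is 23.9°, so apparent ≤ true as expected).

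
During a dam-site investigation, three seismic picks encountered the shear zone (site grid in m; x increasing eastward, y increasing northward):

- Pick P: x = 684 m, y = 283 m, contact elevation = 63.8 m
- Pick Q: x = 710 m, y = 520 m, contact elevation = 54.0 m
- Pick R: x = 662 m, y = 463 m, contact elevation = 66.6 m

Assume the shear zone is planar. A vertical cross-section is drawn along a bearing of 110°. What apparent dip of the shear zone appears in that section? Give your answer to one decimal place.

Let the plane be z = a·x + b·y + c.
Pick Q−Pick P: 26a + 237b = −9.8;  Pick R−Pick P: −22a + 180b = 2.8.
Solving gives a = −0.24536, b = −0.01443.
Unit vector along 110° is (sin 110°, cos 110°) = (0.9397, -0.3420).
Slope in that direction = a·(0.9397) + b·(-0.3420) = −0.22563.
Apparent dip = arctan|0.22563| = 12.7° (true dip is 13.8°, so apparent ≤ true as expected).

12.7°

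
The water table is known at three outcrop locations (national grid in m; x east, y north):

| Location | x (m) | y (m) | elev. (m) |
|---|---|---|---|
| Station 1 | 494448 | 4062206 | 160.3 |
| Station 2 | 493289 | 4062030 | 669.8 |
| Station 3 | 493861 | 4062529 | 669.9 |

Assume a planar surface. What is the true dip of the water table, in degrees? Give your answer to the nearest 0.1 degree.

39.0°

Let the plane be z = a·x + b·y + c.
Station 2−Station 1: −1159a − 176b = 509.5;  Station 3−Station 1: −587a + 323b = 509.6.
Solving gives a = −0.53229, b = 0.61036.
Gradient magnitude |∇z| = √(a² + b²) = √(0.28333 + 0.37254) = 0.80986.
True dip = arctan(0.80986) = 39.0°, dipping toward SE (azimuth ≈ 139°).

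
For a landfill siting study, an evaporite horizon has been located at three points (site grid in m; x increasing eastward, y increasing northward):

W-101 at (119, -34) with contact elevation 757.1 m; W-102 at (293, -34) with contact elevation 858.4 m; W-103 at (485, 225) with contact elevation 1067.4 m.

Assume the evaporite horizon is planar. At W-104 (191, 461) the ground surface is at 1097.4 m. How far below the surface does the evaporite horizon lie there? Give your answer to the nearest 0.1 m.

Let the plane be z = a·x + b·y + c.
W-102−W-101: 174a + 0b = 101.3;  W-103−W-101: 366a + 259b = 310.3.
Solving gives a = 0.58218, b = 0.37537.
Then c = 757.1 − a·119 − b·-34 = 700.58.
At (191, 461): z_contact = 111.20 + 173.05 + 700.58 = 984.83 m.
Depth below ground = 1097.4 − 984.83 = 112.6 m.

112.6 m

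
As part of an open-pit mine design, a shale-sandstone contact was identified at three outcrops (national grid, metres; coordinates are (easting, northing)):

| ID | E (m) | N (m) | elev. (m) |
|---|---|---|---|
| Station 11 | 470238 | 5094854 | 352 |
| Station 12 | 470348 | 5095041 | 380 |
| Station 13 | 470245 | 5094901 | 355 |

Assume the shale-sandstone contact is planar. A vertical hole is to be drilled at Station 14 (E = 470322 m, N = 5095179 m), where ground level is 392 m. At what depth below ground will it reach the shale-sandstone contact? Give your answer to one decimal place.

12.3 m

Two edge vectors: Station 11→Station 12 = (110, 187, 28), Station 11→Station 13 = (7, 47, 3).
Normal n = (Station 11→Station 12) × (Station 11→Station 13) = (-755, -134, 3861).
So ∂z/∂E = −n_x/n_z = 0.195545196 and ∂z/∂N = −n_y/n_z = 0.034706035.
Intercept c from Station 11: 352 − 91952.78 − 176822.18 = −268422.96.
At (470322, 5095179): z_contact = 91969.21 + 176833.46 − 268422.96 = 379.71 m.
Depth below ground = 392 − 379.71 = 12.3 m.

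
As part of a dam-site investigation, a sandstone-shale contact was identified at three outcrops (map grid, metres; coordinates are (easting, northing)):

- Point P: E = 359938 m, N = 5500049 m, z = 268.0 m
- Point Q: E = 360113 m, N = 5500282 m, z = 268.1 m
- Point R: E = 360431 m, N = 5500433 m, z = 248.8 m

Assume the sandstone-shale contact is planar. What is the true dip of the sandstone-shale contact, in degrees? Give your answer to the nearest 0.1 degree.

6.8°

Two edge vectors: Point P→Point Q = (175, 233, 0.1), Point P→Point R = (493, 384, -19.2).
Normal n = (Point P→Point Q) × (Point P→Point R) = (-4512, 3409.3, -47669).
So ∂z/∂E = −n_x/n_z = −0.09465 and ∂z/∂N = −n_y/n_z = 0.07152.
Gradient magnitude |∇z| = √(a² + b²) = √(0.00896 + 0.00512) = 0.11864.
True dip = arctan(0.11864) = 6.8°, dipping toward SE (azimuth ≈ 127°).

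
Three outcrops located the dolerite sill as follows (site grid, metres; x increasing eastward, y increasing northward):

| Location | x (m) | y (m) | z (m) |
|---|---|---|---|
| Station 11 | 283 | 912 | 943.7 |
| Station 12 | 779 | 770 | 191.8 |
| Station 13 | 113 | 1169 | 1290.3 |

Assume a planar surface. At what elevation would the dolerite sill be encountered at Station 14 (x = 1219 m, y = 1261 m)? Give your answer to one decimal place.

Let the plane be z = a·x + b·y + c.
Station 12−Station 11: 496a − 142b = −751.9;  Station 13−Station 11: −170a + 257b = 346.6.
Solving gives a = −1.393771, b = 0.426689.
Then c = 943.7 − a·283 − b·912 = 949.00.
At (1219, 1261): z = −1699.0 + 538.1 + 949.00 = -212.0 m.

-212.0 m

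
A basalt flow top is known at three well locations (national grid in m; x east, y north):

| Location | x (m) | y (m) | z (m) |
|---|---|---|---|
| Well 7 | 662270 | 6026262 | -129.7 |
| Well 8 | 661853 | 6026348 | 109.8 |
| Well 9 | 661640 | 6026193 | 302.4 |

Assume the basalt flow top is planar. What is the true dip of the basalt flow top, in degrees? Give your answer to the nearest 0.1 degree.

Let the plane be z = a·x + b·y + c.
Well 8−Well 7: −417a + 86b = 239.5;  Well 9−Well 7: −630a − 69b = 432.1.
Solving gives a = −0.64719, b = −0.35322.
Gradient magnitude |∇z| = √(a² + b²) = √(0.41885 + 0.12476) = 0.73730.
True dip = arctan(0.73730) = 36.4°, dipping toward ENE (azimuth ≈ 061°).

36.4°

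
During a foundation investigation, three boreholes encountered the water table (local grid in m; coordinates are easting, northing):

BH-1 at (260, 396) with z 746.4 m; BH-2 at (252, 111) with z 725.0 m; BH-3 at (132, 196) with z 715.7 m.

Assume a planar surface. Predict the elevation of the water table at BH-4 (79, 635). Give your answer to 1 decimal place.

Let the plane be z = a·easting + b·northing + c.
BH-2−BH-1: −8a − 285b = −21.4;  BH-3−BH-1: −128a − 200b = −30.7.
Solving gives a = 0.12814, b = 0.07149.
Then c = 746.4 − a·260 − b·396 = 684.77.
At (79, 635): z = 10.1 + 45.4 + 684.77 = 740.3 m.

740.3 m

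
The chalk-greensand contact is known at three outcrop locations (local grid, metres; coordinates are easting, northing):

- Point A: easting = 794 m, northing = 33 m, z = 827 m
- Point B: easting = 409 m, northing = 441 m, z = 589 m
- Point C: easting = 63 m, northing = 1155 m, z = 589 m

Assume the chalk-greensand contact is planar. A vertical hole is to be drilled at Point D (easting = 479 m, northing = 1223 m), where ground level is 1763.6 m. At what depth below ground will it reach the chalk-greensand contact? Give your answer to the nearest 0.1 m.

Two edge vectors: Point A→Point B = (-385, 408, -238), Point A→Point C = (-731, 1122, -238).
Normal n = (Point A→Point B) × (Point A→Point C) = (169932, 82348, -133722).
So ∂z/∂easting = −n_x/n_z = 1.270786 and ∂z/∂northing = −n_y/n_z = 0.615815.
Intercept c from Point A: 827 − 1009.00 − 20.32 = −202.33.
At (479, 1223): z_contact = 608.71 + 753.14 − 202.33 = 1159.52 m.
Depth below ground = 1763.6 − 1159.52 = 604.1 m.

604.1 m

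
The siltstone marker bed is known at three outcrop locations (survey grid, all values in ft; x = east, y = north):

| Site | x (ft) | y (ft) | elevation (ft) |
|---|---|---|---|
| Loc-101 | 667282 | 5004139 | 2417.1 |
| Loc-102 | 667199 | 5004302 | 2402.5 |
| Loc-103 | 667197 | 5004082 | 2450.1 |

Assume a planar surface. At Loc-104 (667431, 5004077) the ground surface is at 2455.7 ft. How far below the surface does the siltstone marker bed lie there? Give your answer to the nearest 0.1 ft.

61.8 ft

Two edge vectors: Loc-101→Loc-102 = (-83, 163, -14.6), Loc-101→Loc-103 = (-85, -57, 33).
Normal n = (Loc-101→Loc-102) × (Loc-101→Loc-103) = (4546.8, 3980, 18586).
So ∂z/∂x = −n_x/n_z = −0.244635747 and ∂z/∂y = −n_y/n_z = −0.214139675.
Intercept c from Loc-101: 2417.1 + 163241.03 + 1071584.70 = 1237242.83.
At (667431, 5004077): z_contact = −163277.48 − 1071571.42 + 1237242.83 = 2393.93 ft.
Depth below ground = 2455.7 − 2393.93 = 61.8 ft.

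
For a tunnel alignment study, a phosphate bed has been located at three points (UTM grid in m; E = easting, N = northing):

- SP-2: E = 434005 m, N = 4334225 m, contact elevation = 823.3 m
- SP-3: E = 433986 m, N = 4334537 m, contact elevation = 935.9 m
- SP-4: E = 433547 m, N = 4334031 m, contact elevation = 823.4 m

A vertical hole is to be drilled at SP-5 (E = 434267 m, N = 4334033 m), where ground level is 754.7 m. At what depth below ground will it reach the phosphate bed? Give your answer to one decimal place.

Two edge vectors: SP-2→SP-3 = (-19, 312, 112.6), SP-2→SP-4 = (-458, -194, 0.1).
Normal n = (SP-2→SP-3) × (SP-2→SP-4) = (21875.6, -51568.9, 146582).
So ∂z/∂E = −n_x/n_z = −0.149237969 and ∂z/∂N = −n_y/n_z = 0.351809226.
Intercept c from SP-2: 823.3 + 64770.02 − 1524820.34 = −1459227.02.
At (434267, 4334033): z_contact = −64809.13 + 1524752.80 − 1459227.02 = 716.65 m.
Depth below ground = 754.7 − 716.65 = 38.0 m.

38.0 m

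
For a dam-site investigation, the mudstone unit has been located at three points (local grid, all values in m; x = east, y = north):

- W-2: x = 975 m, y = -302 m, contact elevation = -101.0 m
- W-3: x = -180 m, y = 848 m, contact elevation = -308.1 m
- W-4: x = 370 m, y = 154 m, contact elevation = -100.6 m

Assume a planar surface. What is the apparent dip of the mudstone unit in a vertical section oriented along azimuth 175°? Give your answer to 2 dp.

34.69°

Two edge vectors: W-2→W-3 = (-1155, 1150, -207.1), W-2→W-4 = (-605, 456, 0.4).
Normal n = (W-2→W-3) × (W-2→W-4) = (94897.6, 125757.5, 169070).
So ∂z/∂x = −n_x/n_z = −0.56129 and ∂z/∂y = −n_y/n_z = −0.74382.
Unit vector along 175° is (sin 175°, cos 175°) = (0.0872, -0.9962).
Slope in that direction = a·(0.0872) + b·(-0.9962) = 0.69207.
Apparent dip = arctan|0.69207| = 34.69° (true dip is 43.0°, so apparent ≤ true as expected).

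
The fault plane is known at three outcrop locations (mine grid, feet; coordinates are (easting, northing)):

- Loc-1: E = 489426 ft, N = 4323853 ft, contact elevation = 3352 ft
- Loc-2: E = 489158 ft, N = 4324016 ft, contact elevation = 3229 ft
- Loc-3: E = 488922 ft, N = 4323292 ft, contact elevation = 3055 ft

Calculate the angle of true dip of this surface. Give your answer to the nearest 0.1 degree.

27.1°

Let the plane be z = a·E + b·N + c.
Loc-2−Loc-1: −268a + 163b = −123;  Loc-3−Loc-1: −504a − 561b = −297.
Solving gives a = 0.50501, b = 0.07572.
Gradient magnitude |∇z| = √(a² + b²) = √(0.25503 + 0.00573) = 0.51065.
True dip = arctan(0.51065) = 27.1°, dipping toward W (azimuth ≈ 261°).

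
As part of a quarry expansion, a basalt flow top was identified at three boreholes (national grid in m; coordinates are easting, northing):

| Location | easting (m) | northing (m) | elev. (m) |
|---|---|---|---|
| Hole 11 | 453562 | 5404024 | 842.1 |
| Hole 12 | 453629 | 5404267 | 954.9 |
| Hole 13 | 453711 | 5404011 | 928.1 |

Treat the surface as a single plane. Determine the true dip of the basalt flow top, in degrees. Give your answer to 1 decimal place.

Two edge vectors: Hole 11→Hole 12 = (67, 243, 112.8), Hole 11→Hole 13 = (149, -13, 86).
Normal n = (Hole 11→Hole 12) × (Hole 11→Hole 13) = (22364.4, 11045.2, -37078).
So ∂z/∂easting = −n_x/n_z = 0.60317 and ∂z/∂northing = −n_y/n_z = 0.29789.
Gradient magnitude |∇z| = √(a² + b²) = √(0.36382 + 0.08874) = 0.67272.
True dip = arctan(0.67272) = 33.9°, dipping toward WSW (azimuth ≈ 244°).

33.9°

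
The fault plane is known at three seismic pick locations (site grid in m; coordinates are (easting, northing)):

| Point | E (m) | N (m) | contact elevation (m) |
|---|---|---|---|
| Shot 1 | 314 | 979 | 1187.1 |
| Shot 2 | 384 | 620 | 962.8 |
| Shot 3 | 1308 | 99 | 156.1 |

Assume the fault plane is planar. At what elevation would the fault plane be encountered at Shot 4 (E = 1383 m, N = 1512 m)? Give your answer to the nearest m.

834 m

Let the plane be z = a·E + b·N + c.
Shot 2−Shot 1: 70a − 359b = −224.3;  Shot 3−Shot 1: 994a − 880b = −1031.
Solving gives a = −0.58509, b = 0.51071.
Then c = 1187.1 − a·314 − b·979 = 870.84.
At (1383, 1512): z = −809.2 + 772.2 + 870.84 = 833.8 m.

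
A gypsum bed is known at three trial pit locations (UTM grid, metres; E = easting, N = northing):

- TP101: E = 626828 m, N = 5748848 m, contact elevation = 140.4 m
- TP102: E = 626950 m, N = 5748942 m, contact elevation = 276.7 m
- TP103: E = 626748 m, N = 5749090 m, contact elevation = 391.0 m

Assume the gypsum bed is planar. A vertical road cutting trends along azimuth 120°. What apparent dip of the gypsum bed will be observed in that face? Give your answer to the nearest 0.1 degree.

Two edge vectors: TP101→TP102 = (122, 94, 136.3), TP101→TP103 = (-80, 242, 250.6).
Normal n = (TP101→TP102) × (TP101→TP103) = (-9428.2, -41477.2, 37044).
So ∂z/∂E = −n_x/n_z = 0.25451 and ∂z/∂N = −n_y/n_z = 1.11967.
Unit vector along 120° is (sin 120°, cos 120°) = (0.8660, -0.5000).
Slope in that direction = a·(0.8660) + b·(-0.5000) = −0.33942.
Apparent dip = arctan|0.33942| = 18.7° (true dip is 48.9°, so apparent ≤ true as expected).

18.7°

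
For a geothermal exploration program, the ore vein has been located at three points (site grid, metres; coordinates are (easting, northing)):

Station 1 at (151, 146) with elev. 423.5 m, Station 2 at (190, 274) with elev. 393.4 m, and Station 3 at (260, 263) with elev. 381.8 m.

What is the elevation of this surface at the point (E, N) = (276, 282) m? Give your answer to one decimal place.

375.4 m

Two edge vectors: Station 1→Station 2 = (39, 128, -30.1), Station 1→Station 3 = (109, 117, -41.7).
Normal n = (Station 1→Station 2) × (Station 1→Station 3) = (-1815.9, -1654.6, -9389).
So ∂z/∂E = −n_x/n_z = −0.19341 and ∂z/∂N = −n_y/n_z = −0.17623.
Intercept c from Station 1: 423.5 + 29.20 + 25.73 = 478.43.
At (276, 282): z = −53.4 − 49.7 + 478.43 = 375.4 m.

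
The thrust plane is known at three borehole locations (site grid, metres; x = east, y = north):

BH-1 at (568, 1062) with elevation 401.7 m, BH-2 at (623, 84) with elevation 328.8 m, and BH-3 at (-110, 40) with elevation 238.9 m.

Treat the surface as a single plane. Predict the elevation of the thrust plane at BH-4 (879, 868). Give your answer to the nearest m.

Two edge vectors: BH-1→BH-2 = (55, -978, -72.9), BH-1→BH-3 = (-678, -1022, -162.8).
Normal n = (BH-1→BH-2) × (BH-1→BH-3) = (84714.6, 58380.2, -719294).
So ∂z/∂x = −n_x/n_z = 0.11777 and ∂z/∂y = −n_y/n_z = 0.08116.
Intercept c from BH-1: 401.7 − 66.90 − 86.20 = 248.61.
At (879, 868): z = 103.5 + 70.4 + 248.61 = 422.6 m.

423 m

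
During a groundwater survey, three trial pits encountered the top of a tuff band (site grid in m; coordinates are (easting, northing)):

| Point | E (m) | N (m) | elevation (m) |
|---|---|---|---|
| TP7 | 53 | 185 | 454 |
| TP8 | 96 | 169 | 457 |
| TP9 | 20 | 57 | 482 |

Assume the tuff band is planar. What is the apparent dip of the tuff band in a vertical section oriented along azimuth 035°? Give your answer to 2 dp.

Two edge vectors: TP7→TP8 = (43, -16, 3), TP7→TP9 = (-33, -128, 28).
Normal n = (TP7→TP8) × (TP7→TP9) = (-64, -1303, -6032).
So ∂z/∂E = −n_x/n_z = −0.01061 and ∂z/∂N = −n_y/n_z = −0.21601.
Unit vector along 035° is (sin 35°, cos 35°) = (0.5736, 0.8192).
Slope in that direction = a·(0.5736) + b·(0.8192) = −0.18303.
Apparent dip = arctan|0.18303| = 10.37° (true dip is 12.2°, so apparent ≤ true as expected).

10.37°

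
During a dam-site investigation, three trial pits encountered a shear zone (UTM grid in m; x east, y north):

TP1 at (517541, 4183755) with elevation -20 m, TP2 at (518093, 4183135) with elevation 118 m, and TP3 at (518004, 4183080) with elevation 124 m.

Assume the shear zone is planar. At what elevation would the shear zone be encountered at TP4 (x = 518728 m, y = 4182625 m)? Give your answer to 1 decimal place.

Let the plane be z = a·x + b·y + c.
TP2−TP1: 552a − 620b = 138;  TP3−TP1: 463a − 675b = 144.
Solving gives a = 0.045241992, b = −0.182300678.
Then c = -20 − a·517541 − b·4183755 = 739266.79.
At (518728, 4182625): z = 23468.3 − 762495.4 + 739266.79 = 239.7 m.

239.7 m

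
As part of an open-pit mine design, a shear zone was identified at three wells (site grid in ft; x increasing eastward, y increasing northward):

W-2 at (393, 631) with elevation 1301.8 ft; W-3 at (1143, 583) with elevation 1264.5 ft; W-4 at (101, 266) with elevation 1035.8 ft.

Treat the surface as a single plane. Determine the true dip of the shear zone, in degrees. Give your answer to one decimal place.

Two edge vectors: W-2→W-3 = (750, -48, -37.3), W-2→W-4 = (-292, -365, -266).
Normal n = (W-2→W-3) × (W-2→W-4) = (-846.5, 210391.6, -287766).
So ∂z/∂x = −n_x/n_z = −0.00294 and ∂z/∂y = −n_y/n_z = 0.73112.
Gradient magnitude |∇z| = √(a² + b²) = √(0.00001 + 0.53454) = 0.73113.
True dip = arctan(0.73113) = 36.2°, dipping toward S (azimuth ≈ 180°).

36.2°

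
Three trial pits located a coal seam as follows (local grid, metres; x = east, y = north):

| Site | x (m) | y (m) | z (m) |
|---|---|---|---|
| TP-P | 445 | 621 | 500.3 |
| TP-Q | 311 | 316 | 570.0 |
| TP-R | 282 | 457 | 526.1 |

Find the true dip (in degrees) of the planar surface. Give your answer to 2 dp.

17.36°

Let the plane be z = a·x + b·y + c.
TP-Q−TP-P: −134a − 305b = 69.7;  TP-R−TP-P: −163a − 164b = 25.8.
Solving gives a = 0.12840, b = −0.28494.
Gradient magnitude |∇z| = √(a² + b²) = √(0.01649 + 0.08119) = 0.31253.
True dip = arctan(0.31253) = 17.36°, dipping toward NNW (azimuth ≈ 336°).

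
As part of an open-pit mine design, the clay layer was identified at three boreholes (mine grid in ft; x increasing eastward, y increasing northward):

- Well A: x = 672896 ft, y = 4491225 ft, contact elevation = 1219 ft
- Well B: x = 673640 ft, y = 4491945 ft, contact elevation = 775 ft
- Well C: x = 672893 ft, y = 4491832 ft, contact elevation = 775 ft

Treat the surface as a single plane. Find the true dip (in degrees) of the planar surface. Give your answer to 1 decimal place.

36.5°

Two edge vectors: Well A→Well B = (744, 720, -444), Well A→Well C = (-3, 607, -444).
Normal n = (Well A→Well B) × (Well A→Well C) = (-50172, 331668, 453768).
So ∂z/∂x = −n_x/n_z = 0.11057 and ∂z/∂y = −n_y/n_z = −0.73092.
Gradient magnitude |∇z| = √(a² + b²) = √(0.01223 + 0.53424) = 0.73924.
True dip = arctan(0.73924) = 36.5°, dipping toward N (azimuth ≈ 351°).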